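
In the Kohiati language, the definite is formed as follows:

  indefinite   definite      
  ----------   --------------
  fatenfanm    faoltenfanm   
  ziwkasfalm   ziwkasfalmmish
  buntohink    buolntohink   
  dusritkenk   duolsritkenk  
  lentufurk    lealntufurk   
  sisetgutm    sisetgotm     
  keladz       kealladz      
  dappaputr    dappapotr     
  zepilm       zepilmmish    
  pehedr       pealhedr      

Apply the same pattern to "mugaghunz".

muolgaghunz

sisetgutm and fatenfanm both end in -m yet inflect differently (sisetgotm, faoltenfanm), so the final letter is not what conditions the rule; the second-to-last letter is.
"mugaghunz" has second-to-last letter 'n'. The stems whose second-to-last letter is 'n' (dusritkenk → duolsritkenk, buntohink → buolntohink, fatenfanm → faoltenfanm) insert -ol- after the first vowel.
The other patterns: stems whose second-to-last letter is 't' change the last vowel to 'o'; stems whose second-to-last letter is 'l' double the final consonant and add -ish; stems whose second-to-last letter is 'd' or 'r' insert -al- after the first vowel.
So mugaghunz → muolgaghunz.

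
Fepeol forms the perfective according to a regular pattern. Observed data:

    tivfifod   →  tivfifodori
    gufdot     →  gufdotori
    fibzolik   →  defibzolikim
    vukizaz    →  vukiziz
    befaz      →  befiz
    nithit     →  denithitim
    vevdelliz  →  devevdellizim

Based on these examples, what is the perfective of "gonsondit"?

gufdot and nithit both end in -t yet inflect differently (gufdotori, denithitim), so the final letter is not what conditions the rule; the last vowel is.
"gonsondit" has last vowel 'i'. The stems whose last vowel is 'i' (nithit → denithitim, vevdelliz → devevdellizim, fibzolik → defibzolikim) add de- … -im around the stem.
The other patterns: stems whose last vowel is 'o' add -ori; stems whose last vowel is 'a' change the last vowel to 'i'.
So gonsondit → degonsonditim.

degonsonditim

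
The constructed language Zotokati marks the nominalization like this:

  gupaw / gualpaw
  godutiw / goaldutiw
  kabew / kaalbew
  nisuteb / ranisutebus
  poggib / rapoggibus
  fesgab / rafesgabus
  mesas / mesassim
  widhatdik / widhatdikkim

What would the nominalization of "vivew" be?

vialvew

kabew and nisuteb both have last vowel 'e' yet inflect differently (kaalbew, ranisutebus), so the last vowel is not what conditions the rule; the final letter is.
"vivew" ends in -w. The stems ending in -w (gupaw → gualpaw, godutiw → goaldutiw, kabew → kaalbew) insert -al- after the first vowel.
So vivew → vialvew.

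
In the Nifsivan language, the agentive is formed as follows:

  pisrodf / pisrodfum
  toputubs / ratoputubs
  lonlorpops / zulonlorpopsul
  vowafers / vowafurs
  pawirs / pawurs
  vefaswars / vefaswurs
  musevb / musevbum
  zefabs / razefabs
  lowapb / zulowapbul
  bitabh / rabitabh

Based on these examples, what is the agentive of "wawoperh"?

"wawoperh" has second-to-last letter 'r'. The stems whose second-to-last letter is 'r' (vowafers → vowafurs, vefaswars → vefaswurs, pawirs → pawurs) change the last vowel to 'u'.
The other patterns: stems whose second-to-last letter is 'b' add the prefix ra-; stems whose second-to-last letter is 'p' add zu- … -ul around the stem; stems whose second-to-last letter is 'd' or 'v' add -um.
So wawoperh → wawopurh.

wawopurh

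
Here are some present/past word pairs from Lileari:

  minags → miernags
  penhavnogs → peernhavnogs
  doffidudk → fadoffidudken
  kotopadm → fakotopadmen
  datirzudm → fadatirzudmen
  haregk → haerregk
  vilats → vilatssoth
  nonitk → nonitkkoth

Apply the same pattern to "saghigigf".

haregk and nonitk both end in -k yet inflect differently (haerregk, nonitkkoth), so the final letter is not what conditions the rule; the second-to-last letter is.
"saghigigf" has second-to-last letter 'g'. The stems whose second-to-last letter is 'g' (penhavnogs → peernhavnogs, haregk → haerregk, minags → miernags) insert -er- after the first vowel.
The other patterns: stems whose second-to-last letter is 't' double the final consonant and add -oth; stems whose second-to-last letter is 'd' add fa- … -en around the stem.
So saghigigf → saerghigigf.

saerghigigf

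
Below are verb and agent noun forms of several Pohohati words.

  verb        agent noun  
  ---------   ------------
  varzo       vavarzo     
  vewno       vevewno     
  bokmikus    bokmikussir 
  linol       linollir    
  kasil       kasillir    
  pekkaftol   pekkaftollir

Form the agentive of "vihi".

vivihi

varzo and linol both have last vowel 'o' yet inflect differently (vavarzo, linollir), so the last vowel is not what conditions the rule; whether the stem ends in a vowel or a consonant is.
"vihi" ends in a vowel. The stems ending in a vowel (varzo → vavarzo, vewno → vevewno) repeat the first consonant+vowel as a prefix.
The other pattern: stems ending in a consonant double the final consonant and add -ir.
So vihi → vivihi.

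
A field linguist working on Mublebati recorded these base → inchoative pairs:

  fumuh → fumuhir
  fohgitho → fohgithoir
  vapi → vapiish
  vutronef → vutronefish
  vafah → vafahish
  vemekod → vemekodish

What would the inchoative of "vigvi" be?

vigviish

vafah and fumuh both end in -h yet inflect differently (vafahish, fumuhir), so the final letter is not what conditions the rule; the first letter is.
"vigvi" begins with v-. The stems beginning with v- (vafah → vafahish, vemekod → vemekodish, vutronef → vutronefish) add -ish.
The other pattern: stems beginning with f- add -ir.
So vigvi → vigviish.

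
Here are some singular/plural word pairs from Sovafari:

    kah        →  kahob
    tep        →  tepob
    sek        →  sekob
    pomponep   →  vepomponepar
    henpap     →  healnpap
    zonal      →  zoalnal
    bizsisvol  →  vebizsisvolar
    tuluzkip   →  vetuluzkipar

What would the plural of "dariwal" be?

vedariwalar

"dariwal" has 3 vowels. The stems with 3 vowels (tuluzkip → vetuluzkipar, bizsisvol → vebizsisvolar, pomponep → vepomponepar) add ve- … -ar around the stem.
The other patterns: stems with 1 vowel add -ob; stems with 2 vowels insert -al- after the first vowel.
So dariwal → vedariwalar.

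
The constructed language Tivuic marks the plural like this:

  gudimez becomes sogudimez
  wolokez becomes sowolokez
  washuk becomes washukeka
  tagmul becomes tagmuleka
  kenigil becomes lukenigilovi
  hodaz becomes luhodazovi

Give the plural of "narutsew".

sonarutsew

tagmul and kenigil both end in -l yet inflect differently (tagmuleka, lukenigilovi), so the final letter is not what conditions the rule; the last vowel is.
"narutsew" has last vowel 'e'. The stems whose last vowel is 'e' (gudimez → sogudimez, wolokez → sowolokez) add the prefix so-.
So narutsew → sonarutsew.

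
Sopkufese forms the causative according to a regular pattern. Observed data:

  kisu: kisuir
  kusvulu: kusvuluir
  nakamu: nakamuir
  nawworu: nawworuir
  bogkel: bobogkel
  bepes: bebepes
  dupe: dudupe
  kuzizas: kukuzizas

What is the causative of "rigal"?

ririgal

kisu and kuzizas both begin with k- yet inflect differently (kisuir, kukuzizas), so the first letter is not what conditions the rule; the final letter is.
"rigal" ends in -l. The one such stem in the data (bogkel → bobogkel) repeats the first consonant+vowel as a prefix (as do bepes, dupe), so the same rule applies.
So rigal → ririgal.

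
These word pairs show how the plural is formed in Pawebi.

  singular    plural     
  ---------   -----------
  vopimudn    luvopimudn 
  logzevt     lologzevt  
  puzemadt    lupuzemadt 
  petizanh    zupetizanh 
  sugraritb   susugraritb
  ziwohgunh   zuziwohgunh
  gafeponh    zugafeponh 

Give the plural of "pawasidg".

puzemadt and logzevt both end in -t yet inflect differently (lupuzemadt, lologzevt), so the final letter is not what conditions the rule; the second-to-last letter is.
"pawasidg" has second-to-last letter 'd'. The stems whose second-to-last letter is 'd' (puzemadt → lupuzemadt, vopimudn → luvopimudn) add the prefix lu-.
The other patterns: stems whose second-to-last letter is 'n' add the prefix zu-; stems whose second-to-last letter is 't' or 'v' repeat the first consonant+vowel as a prefix.
So pawasidg → lupawasidg.

lupawasidg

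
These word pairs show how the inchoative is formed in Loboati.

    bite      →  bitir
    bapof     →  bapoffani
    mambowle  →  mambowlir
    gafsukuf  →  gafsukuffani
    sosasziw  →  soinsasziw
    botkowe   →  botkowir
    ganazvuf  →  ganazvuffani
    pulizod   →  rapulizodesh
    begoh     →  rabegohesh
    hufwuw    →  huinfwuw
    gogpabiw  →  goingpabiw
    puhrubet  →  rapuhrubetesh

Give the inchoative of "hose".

hosir

"hose" ends in -e. The stems ending in -e (mambowle → mambowlir, bite → bitir, botkowe → botkowir) drop the final letter and add -ir.
So hose → hosir.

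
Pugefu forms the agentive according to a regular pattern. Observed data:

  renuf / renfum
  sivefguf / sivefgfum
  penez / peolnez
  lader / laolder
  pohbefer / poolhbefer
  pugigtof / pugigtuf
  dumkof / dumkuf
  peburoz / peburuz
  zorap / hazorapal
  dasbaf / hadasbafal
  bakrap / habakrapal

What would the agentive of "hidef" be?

hioldef

"hidef" has last vowel 'e'. The stems whose last vowel is 'e' (penez → peolnez, lader → laolder, pohbefer → poolhbefer) insert -ol- after the first vowel.
The other patterns: stems whose last vowel is 'u' delete the last vowel and add -um; stems whose last vowel is 'o' change the last vowel to 'u'; stems whose last vowel is 'a' add ha- … -al around the stem.
So hidef → hioldef.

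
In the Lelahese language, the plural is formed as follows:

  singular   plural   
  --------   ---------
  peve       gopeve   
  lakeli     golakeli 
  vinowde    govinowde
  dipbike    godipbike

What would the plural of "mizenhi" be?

Every pair shown (peve → gopeve, lakeli → golakeli, vinowde → govinowde, …) follows the same rule: add the prefix go-.
So mizenhi → gomizenhi.

gomizenhi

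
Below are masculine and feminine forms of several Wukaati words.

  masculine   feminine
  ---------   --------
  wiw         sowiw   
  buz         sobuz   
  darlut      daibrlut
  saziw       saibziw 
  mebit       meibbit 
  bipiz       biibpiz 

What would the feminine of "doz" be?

bipiz and buz both end in -z yet inflect differently (biibpiz, sobuz), so the final letter is not what conditions the rule; the number of vowels is.
"doz" has 1 vowel. The stems with 1 vowel (buz → sobuz, wiw → sowiw) add the prefix so-.
The other pattern: stems with 2 vowels insert -ib- after the first vowel.
So doz → sodoz.

sodoz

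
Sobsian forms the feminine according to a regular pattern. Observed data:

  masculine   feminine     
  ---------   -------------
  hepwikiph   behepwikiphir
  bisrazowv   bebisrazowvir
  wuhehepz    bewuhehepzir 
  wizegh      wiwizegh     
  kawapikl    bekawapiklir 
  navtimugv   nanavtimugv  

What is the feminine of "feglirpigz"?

fefeglirpigz

"feglirpigz" has second-to-last letter 'g'. The stems whose second-to-last letter is 'g' (navtimugv → nanavtimugv, wizegh → wiwizegh) repeat the first consonant+vowel as a prefix.
So feglirpigz → fefeglirpigz.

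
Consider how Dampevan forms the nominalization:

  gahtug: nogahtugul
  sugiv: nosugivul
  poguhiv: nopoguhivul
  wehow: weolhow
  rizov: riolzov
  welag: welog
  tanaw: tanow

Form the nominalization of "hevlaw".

"hevlaw" has last vowel 'a'. The stems whose last vowel is 'a' (welag → welog, tanaw → tanow) change the last vowel to 'o'.
So hevlaw → hevlow.

hevlow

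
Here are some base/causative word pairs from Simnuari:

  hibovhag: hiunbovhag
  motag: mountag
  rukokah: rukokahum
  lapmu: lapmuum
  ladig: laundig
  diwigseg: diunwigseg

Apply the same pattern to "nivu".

hibovhag and rukokah both have last vowel 'a' yet inflect differently (hiunbovhag, rukokahum), so the last vowel is not what conditions the rule; the final letter is.
"nivu" ends in -u. The one such stem in the data (lapmu → lapmuum) adds -um, so the same rule applies.
The other pattern: stems ending in -g insert -un- after the first vowel.
So nivu → nivuum.

nivuum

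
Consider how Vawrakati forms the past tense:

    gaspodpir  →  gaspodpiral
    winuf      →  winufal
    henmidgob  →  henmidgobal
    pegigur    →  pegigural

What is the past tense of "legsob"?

Every pair shown (gaspodpir → gaspodpiral, winuf → winufal, henmidgob → henmidgobal, …) follows the same rule: add -al.
So legsob → legsobal.

legsobal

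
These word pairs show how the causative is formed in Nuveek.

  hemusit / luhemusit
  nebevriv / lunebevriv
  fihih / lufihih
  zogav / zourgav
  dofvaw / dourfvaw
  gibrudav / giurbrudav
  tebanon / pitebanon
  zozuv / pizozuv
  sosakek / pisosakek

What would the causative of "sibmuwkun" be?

pisibmuwkun

nebevriv and zogav both end in -v yet inflect differently (lunebevriv, zourgav), so the final letter is not what conditions the rule; the last vowel is.
"sibmuwkun" has last vowel 'u'. The one such stem in the data (zozuv → pizozuv) adds the prefix pi-, so the same rule applies.
The other patterns: stems whose last vowel is 'i' add the prefix lu-; stems whose last vowel is 'a' insert -ur- after the first vowel.
So sibmuwkun → pisibmuwkun.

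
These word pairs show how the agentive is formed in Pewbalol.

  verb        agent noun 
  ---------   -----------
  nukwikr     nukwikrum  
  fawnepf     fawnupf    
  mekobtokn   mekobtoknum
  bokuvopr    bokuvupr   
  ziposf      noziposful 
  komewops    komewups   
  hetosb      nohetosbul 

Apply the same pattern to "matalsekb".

matalsekbum

fawnepf and ziposf both end in -f yet inflect differently (fawnupf, noziposful), so the final letter is not what conditions the rule; the second-to-last letter is.
"matalsekb" has second-to-last letter 'k'. The stems whose second-to-last letter is 'k' (nukwikr → nukwikrum, mekobtokn → mekobtoknum) add -um.
So matalsekb → matalsekbum.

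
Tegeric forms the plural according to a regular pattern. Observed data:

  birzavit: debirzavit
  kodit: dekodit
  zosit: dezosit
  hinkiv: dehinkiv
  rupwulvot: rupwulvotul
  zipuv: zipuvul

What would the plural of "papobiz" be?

depapobiz

birzavit and rupwulvot both end in -t yet inflect differently (debirzavit, rupwulvotul), so the final letter is not what conditions the rule; the last vowel is.
"papobiz" has last vowel 'i'. The stems whose last vowel is 'i' (birzavit → debirzavit, kodit → dekodit, zosit → dezosit) add the prefix de-.
So papobiz → depapobiz.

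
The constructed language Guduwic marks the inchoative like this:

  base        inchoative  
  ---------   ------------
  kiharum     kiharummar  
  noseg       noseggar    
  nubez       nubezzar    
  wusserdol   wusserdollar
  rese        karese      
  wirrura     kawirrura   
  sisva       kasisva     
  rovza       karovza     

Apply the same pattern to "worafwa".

nubez and rese both have last vowel 'e' yet inflect differently (nubezzar, karese), so the last vowel is not what conditions the rule; whether the stem ends in a vowel or a consonant is.
"worafwa" ends in a vowel. The stems ending in a vowel (sisva → kasisva, rese → karese, rovza → karovza) add the prefix ka-.
The other pattern: stems ending in a consonant double the final consonant and add -ar.
So worafwa → kaworafwa.

kaworafwa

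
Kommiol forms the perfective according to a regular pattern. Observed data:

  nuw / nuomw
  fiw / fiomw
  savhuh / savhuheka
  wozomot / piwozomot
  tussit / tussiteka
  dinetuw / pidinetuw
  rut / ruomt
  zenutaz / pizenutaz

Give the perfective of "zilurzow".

pizilurzow

rut and tussit both end in -t yet inflect differently (ruomt, tussiteka), so the final letter is not what conditions the rule; the number of vowels is.
"zilurzow" has 3 vowels. The stems with 3 vowels (wozomot → piwozomot, dinetuw → pidinetuw, zenutaz → pizenutaz) add the prefix pi-.
The other patterns: stems with 1 vowel insert -om- after the first vowel; stems with 2 vowels add -eka.
So zilurzow → pizilurzow.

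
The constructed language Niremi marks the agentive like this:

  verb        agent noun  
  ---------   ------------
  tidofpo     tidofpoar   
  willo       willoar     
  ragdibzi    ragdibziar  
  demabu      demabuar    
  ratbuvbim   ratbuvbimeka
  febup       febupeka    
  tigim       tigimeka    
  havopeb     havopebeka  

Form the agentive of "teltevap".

ragdibzi and ratbuvbim both have last vowel 'i' yet inflect differently (ragdibziar, ratbuvbimeka), so the last vowel is not what conditions the rule; whether the stem ends in a vowel or a consonant is.
"teltevap" ends in a consonant. The stems ending in a consonant (ratbuvbim → ratbuvbimeka, febup → febupeka, tigim → tigimeka) add -eka.
So teltevap → teltevapeka.

teltevapeka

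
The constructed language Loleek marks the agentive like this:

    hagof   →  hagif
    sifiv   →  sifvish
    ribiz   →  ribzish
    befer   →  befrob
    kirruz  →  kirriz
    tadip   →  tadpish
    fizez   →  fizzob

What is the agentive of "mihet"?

ribiz and fizez both end in -z yet inflect differently (ribzish, fizzob), so the final letter is not what conditions the rule; the last vowel is.
"mihet" has last vowel 'e'. The stems whose last vowel is 'e' (befer → befrob, fizez → fizzob) delete the last vowel and add -ob.
The other patterns: stems whose last vowel is 'i' delete the last vowel and add -ish; stems whose last vowel is 'o' or 'u' change the last vowel to 'i'.
So mihet → mihtob.

mihtob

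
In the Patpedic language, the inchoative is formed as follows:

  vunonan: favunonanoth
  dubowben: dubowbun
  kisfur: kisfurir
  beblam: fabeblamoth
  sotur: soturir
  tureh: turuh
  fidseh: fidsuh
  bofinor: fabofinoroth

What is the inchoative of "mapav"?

dubowben and vunonan both end in -n yet inflect differently (dubowbun, favunonanoth), so the final letter is not what conditions the rule; the last vowel is.
"mapav" has last vowel 'a'. The stems whose last vowel is 'a' (vunonan → favunonanoth, beblam → fabeblamoth) add fa- … -oth around the stem.
So mapav → famapavoth.

famapavoth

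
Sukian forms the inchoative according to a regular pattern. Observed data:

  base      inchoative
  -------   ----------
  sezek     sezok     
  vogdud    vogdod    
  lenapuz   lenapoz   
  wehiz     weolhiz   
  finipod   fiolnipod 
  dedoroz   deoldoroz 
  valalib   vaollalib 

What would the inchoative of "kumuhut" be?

dedoroz and lenapuz both end in -z yet inflect differently (deoldoroz, lenapoz), so the final letter is not what conditions the rule; the last vowel is.
"kumuhut" has last vowel 'u'. The stems whose last vowel is 'u' (lenapuz → lenapoz, vogdud → vogdod) change the last vowel to 'o'.
The other pattern: stems whose last vowel is 'i' or 'o' insert -ol- after the first vowel.
So kumuhut → kumuhot.

kumuhot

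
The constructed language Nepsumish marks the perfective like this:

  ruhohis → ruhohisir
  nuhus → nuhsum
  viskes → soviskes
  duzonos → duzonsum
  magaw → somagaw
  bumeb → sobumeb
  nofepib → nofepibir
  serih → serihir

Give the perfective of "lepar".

"lepar" has last vowel 'a'. The one such stem in the data (magaw → somagaw) adds the prefix so-, so the same rule applies.
So lepar → solepar.

solepar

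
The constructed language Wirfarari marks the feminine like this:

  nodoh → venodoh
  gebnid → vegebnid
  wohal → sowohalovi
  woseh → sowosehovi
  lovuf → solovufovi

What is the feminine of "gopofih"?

vegopofih

"gopofih" has last vowel 'i'. The one such stem in the data (gebnid → vegebnid) adds the prefix ve-, so the same rule applies.
So gopofih → vegopofih.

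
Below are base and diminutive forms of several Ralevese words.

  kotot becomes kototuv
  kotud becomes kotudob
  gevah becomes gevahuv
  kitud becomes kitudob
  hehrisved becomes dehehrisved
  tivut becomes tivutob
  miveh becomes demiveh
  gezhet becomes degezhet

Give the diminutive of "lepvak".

hehrisved and kotud both end in -d yet inflect differently (dehehrisved, kotudob), so the final letter is not what conditions the rule; the last vowel is.
"lepvak" has last vowel 'a'. The one such stem in the data (gevah → gevahuv) adds -uv, so the same rule applies.
So lepvak → lepvakuv.

lepvakuv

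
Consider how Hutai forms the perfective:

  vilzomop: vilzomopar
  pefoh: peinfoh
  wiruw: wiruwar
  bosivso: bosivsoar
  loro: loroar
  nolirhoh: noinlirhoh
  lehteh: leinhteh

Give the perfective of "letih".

leintih

nolirhoh and bosivso both have last vowel 'o' yet inflect differently (noinlirhoh, bosivsoar), so the last vowel is not what conditions the rule; the final letter is.
"letih" ends in -h. The stems ending in -h (nolirhoh → noinlirhoh, pefoh → peinfoh, lehteh → leinhteh) insert -in- after the first vowel.
So letih → leintih.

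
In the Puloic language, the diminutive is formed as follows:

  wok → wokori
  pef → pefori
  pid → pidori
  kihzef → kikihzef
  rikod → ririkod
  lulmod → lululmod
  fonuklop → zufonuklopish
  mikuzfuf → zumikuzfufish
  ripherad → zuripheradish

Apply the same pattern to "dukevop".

zudukevopish

pef and kihzef both end in -f yet inflect differently (pefori, kikihzef), so the final letter is not what conditions the rule; the number of vowels is.
"dukevop" has 3 vowels. The stems with 3 vowels (fonuklop → zufonuklopish, mikuzfuf → zumikuzfufish, ripherad → zuripheradish) add zu- … -ish around the stem.
So dukevop → zudukevopish.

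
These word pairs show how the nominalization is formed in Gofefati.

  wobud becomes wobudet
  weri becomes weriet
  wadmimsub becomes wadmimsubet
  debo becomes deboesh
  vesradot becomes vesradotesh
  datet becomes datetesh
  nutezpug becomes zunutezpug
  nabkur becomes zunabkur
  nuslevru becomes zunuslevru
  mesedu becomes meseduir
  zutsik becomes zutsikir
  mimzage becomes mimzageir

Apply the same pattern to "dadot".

nuslevru and mesedu both end in -u yet inflect differently (zunuslevru, meseduir), so the final letter is not what conditions the rule; the first letter is.
"dadot" begins with d-. The stems beginning with d- (debo → deboesh, datet → datetesh) add -esh.
The other patterns: stems beginning with w- add -et; stems beginning with n- add the prefix zu-; stems beginning with m- or z- add -ir.
So dadot → dadotesh.

dadotesh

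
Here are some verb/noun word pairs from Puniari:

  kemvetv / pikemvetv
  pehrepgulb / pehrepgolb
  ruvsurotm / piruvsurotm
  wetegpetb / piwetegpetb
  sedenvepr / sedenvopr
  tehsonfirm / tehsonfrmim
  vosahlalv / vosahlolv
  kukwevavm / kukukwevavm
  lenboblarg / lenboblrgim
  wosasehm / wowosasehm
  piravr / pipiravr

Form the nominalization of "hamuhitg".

pihamuhitg

tehsonfirm and wosasehm both end in -m yet inflect differently (tehsonfrmim, wowosasehm), so the final letter is not what conditions the rule; the second-to-last letter is.
"hamuhitg" has second-to-last letter 't'. The stems whose second-to-last letter is 't' (kemvetv → pikemvetv, ruvsurotm → piruvsurotm, wetegpetb → piwetegpetb) add the prefix pi-.
So hamuhitg → pihamuhitg.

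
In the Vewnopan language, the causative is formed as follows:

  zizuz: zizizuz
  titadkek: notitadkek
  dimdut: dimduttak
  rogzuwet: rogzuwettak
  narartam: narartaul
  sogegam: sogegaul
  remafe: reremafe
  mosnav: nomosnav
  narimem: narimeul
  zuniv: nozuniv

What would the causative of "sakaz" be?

remafe and narimem both have last vowel 'e' yet inflect differently (reremafe, narimeul), so the last vowel is not what conditions the rule; the final letter is.
"sakaz" ends in -z. The one such stem in the data (zizuz → zizizuz) repeats the first consonant+vowel as a prefix (as does remafe), so the same rule applies.
So sakaz → sasakaz.

sasakaz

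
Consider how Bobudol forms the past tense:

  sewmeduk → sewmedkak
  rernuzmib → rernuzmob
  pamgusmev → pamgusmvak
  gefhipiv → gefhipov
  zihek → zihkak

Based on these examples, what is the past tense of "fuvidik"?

"fuvidik" has last vowel 'i'. The stems whose last vowel is 'i' (gefhipiv → gefhipov, rernuzmib → rernuzmob) change the last vowel to 'o'.
So fuvidik → fuvidok.

fuvidok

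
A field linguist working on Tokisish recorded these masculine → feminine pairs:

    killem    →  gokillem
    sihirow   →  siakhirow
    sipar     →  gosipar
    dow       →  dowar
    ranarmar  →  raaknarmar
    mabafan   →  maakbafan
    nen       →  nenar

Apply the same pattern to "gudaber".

dow and sihirow both end in -w yet inflect differently (dowar, siakhirow), so the final letter is not what conditions the rule; the number of vowels is.
"gudaber" has 3 vowels. The stems with 3 vowels (sihirow → siakhirow, mabafan → maakbafan, ranarmar → raaknarmar) insert -ak- after the first vowel.
So gudaber → guakdaber.

guakdaber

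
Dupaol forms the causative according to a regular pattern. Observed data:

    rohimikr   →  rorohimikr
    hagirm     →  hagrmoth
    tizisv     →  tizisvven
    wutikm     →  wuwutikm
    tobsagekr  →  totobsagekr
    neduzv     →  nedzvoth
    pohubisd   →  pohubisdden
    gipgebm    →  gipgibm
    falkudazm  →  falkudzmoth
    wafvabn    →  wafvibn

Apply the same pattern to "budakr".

wutikm and gipgebm both end in -m yet inflect differently (wuwutikm, gipgibm), so the final letter is not what conditions the rule; the second-to-last letter is.
"budakr" has second-to-last letter 'k'. The stems whose second-to-last letter is 'k' (tobsagekr → totobsagekr, rohimikr → rorohimikr, wutikm → wuwutikm) repeat the first consonant+vowel as a prefix.
So budakr → bubudakr.

bubudakr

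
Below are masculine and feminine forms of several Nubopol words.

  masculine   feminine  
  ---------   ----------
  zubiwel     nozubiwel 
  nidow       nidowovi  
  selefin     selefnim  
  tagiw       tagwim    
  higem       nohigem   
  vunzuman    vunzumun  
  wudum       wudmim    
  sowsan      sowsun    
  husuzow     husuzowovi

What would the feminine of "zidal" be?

"zidal" has last vowel 'a'. The stems whose last vowel is 'a' (sowsan → sowsun, vunzuman → vunzumun) change the last vowel to 'u'.
So zidal → zidul.

zidul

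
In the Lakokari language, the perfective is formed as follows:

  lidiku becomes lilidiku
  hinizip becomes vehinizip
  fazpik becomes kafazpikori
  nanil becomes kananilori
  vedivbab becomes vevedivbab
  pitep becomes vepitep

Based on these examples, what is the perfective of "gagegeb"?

"gagegeb" ends in -b. The one such stem in the data (vedivbab → vevedivbab) repeats the first consonant+vowel as a prefix (as does lidiku), so the same rule applies.
So gagegeb → gagagegeb.

gagagegeb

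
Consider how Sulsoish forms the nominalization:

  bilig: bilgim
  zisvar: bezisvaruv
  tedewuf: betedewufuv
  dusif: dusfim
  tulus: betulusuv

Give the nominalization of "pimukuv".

"pimukuv" has last vowel 'u'. The stems whose last vowel is 'u' (tedewuf → betedewufuv, tulus → betulusuv) add be- … -uv around the stem.
The other pattern: stems whose last vowel is 'i' delete the last vowel and add -im.
So pimukuv → bepimukuvuv.

bepimukuvuv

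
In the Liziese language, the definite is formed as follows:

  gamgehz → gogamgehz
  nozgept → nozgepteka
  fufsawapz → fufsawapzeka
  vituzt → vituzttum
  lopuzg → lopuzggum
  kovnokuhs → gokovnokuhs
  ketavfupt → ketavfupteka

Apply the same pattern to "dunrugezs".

dunrugezssum

ketavfupt and vituzt both end in -t yet inflect differently (ketavfupteka, vituzttum), so the final letter is not what conditions the rule; the second-to-last letter is.
"dunrugezs" has second-to-last letter 'z'. The stems whose second-to-last letter is 'z' (vituzt → vituzttum, lopuzg → lopuzggum) double the final consonant and add -um.
So dunrugezs → dunrugezssum.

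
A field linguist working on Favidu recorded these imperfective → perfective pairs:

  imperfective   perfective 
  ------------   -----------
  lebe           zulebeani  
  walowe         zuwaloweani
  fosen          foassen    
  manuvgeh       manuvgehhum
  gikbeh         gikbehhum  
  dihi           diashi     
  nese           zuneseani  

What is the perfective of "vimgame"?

zuvimgameani

manuvgeh and nese both have last vowel 'e' yet inflect differently (manuvgehhum, zuneseani), so the last vowel is not what conditions the rule; the final letter is.
"vimgame" ends in -e. The stems ending in -e (nese → zuneseani, lebe → zulebeani, walowe → zuwaloweani) add zu- … -ani around the stem.
The other patterns: stems ending in -h double the final consonant and add -um; stems ending in -i or -n insert -as- after the first vowel.
So vimgame → zuvimgameani.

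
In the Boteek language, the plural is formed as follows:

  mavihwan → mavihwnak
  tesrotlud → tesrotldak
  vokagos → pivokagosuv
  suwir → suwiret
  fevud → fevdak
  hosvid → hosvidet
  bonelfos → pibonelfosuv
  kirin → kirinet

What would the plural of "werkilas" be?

"werkilas" has last vowel 'a'. The one such stem in the data (mavihwan → mavihwnak) deletes the last vowel and adds -ak (as do fevud, tesrotlud), so the same rule applies.
The other patterns: stems whose last vowel is 'i' add -et; stems whose last vowel is 'o' add pi- … -uv around the stem.
So werkilas → werkilsak.

werkilsak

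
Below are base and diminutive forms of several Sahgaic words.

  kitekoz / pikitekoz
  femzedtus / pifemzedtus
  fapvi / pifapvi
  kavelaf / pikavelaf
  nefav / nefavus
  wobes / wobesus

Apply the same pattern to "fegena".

pifegena

wobes and femzedtus both end in -s yet inflect differently (wobesus, pifemzedtus), so the final letter is not what conditions the rule; the first letter is.
"fegena" begins with f-. The stems beginning with f- (femzedtus → pifemzedtus, fapvi → pifapvi) add the prefix pi-.
The other pattern: stems beginning with n- or w- add -us.
So fegena → pifegena.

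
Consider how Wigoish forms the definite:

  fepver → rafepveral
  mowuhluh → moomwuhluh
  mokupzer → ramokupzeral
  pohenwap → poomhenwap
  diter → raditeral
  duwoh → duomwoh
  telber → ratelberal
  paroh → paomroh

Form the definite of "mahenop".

maomhenop

mokupzer and mowuhluh both begin with m- yet inflect differently (ramokupzeral, moomwuhluh), so the first letter is not what conditions the rule; the final letter is.
"mahenop" ends in -p. The one such stem in the data (pohenwap → poomhenwap) inserts -om- after the first vowel (as do paroh, mowuhluh), so the same rule applies.
The other pattern: stems ending in -r add ra- … -al around the stem.
So mahenop → maomhenop.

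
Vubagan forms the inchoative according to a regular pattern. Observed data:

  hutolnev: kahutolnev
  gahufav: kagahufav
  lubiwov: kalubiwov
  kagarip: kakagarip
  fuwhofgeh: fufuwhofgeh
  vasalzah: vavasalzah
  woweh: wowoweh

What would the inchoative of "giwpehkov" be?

kagiwpehkov

hutolnev and fuwhofgeh both have last vowel 'e' yet inflect differently (kahutolnev, fufuwhofgeh), so the last vowel is not what conditions the rule; the final letter is.
"giwpehkov" ends in -v. The stems ending in -v (hutolnev → kahutolnev, gahufav → kagahufav, lubiwov → kalubiwov) add the prefix ka-.
The other pattern: stems ending in -h or -p repeat the first consonant+vowel as a prefix.
So giwpehkov → kagiwpehkov.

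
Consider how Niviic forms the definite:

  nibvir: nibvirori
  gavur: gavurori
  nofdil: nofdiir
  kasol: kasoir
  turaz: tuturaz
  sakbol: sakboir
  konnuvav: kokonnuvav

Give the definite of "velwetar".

velwetarori

nofdil and nibvir both have last vowel 'i' yet inflect differently (nofdiir, nibvirori), so the last vowel is not what conditions the rule; the final letter is.
"velwetar" ends in -r. The stems ending in -r (gavur → gavurori, nibvir → nibvirori) add -ori.
So velwetar → velwetarori.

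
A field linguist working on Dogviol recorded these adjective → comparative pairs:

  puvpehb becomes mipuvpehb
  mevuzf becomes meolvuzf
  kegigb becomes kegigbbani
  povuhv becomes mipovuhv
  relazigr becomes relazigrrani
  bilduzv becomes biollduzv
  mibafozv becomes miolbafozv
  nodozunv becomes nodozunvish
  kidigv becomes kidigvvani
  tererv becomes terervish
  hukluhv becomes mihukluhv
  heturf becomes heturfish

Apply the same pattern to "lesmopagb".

lesmopagbbani

bilduzv and kidigv both end in -v yet inflect differently (biollduzv, kidigvvani), so the final letter is not what conditions the rule; the second-to-last letter is.
"lesmopagb" has second-to-last letter 'g'. The stems whose second-to-last letter is 'g' (kegigb → kegigbbani, relazigr → relazigrrani, kidigv → kidigvvani) double the final consonant and add -ani.
The other patterns: stems whose second-to-last letter is 'z' insert -ol- after the first vowel; stems whose second-to-last letter is 'h' add the prefix mi-; stems whose second-to-last letter is 'n' or 'r' add -ish.
So lesmopagb → lesmopagbbani.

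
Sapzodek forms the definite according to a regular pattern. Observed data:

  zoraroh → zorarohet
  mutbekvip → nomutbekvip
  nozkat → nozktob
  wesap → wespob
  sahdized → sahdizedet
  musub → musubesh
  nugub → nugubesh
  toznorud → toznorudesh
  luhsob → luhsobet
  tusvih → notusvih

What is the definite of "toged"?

"toged" has last vowel 'e'. The one such stem in the data (sahdized → sahdizedet) adds -et, so the same rule applies.
The other patterns: stems whose last vowel is 'a' delete the last vowel and add -ob; stems whose last vowel is 'i' add the prefix no-; stems whose last vowel is 'u' add -esh.
So toged → togedet.

togedet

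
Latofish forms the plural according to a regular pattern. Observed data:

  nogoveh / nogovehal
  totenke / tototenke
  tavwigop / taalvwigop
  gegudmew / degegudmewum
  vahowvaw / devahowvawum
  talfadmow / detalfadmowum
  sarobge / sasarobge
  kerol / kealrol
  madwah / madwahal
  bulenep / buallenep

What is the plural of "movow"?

nogoveh and totenke both have last vowel 'e' yet inflect differently (nogovehal, tototenke), so the last vowel is not what conditions the rule; the final letter is.
"movow" ends in -w. The stems ending in -w (gegudmew → degegudmewum, talfadmow → detalfadmowum, vahowvaw → devahowvawum) add de- … -um around the stem.
So movow → demovowum.

demovowum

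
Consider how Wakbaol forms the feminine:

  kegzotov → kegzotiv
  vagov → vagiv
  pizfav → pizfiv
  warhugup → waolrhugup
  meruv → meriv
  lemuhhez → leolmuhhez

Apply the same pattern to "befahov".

"befahov" ends in -v. The stems ending in -v (pizfav → pizfiv, vagov → vagiv, kegzotov → kegzotiv) change the last vowel to 'i'.
So befahov → befahiv.

befahiv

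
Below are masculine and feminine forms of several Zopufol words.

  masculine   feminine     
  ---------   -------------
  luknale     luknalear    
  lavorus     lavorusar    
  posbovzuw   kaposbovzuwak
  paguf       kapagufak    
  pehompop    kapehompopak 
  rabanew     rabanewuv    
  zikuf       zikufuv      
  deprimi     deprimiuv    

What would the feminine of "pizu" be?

kapizuak

"pizu" begins with p-. The stems beginning with p- (posbovzuw → kaposbovzuwak, paguf → kapagufak, pehompop → kapehompopak) add ka- … -ak around the stem.
The other patterns: stems beginning with l- add -ar; stems beginning with d-, r- or z- add -uv.
So pizu → kapizuak.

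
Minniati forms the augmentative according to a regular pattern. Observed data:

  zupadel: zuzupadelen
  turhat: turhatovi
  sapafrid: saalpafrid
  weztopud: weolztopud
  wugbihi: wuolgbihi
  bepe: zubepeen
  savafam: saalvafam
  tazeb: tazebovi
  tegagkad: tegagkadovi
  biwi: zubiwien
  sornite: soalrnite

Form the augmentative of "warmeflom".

weztopud and sapafrid both end in -d yet inflect differently (weolztopud, saalpafrid), so the final letter is not what conditions the rule; the first letter is.
"warmeflom" begins with w-. The stems beginning with w- (wugbihi → wuolgbihi, weztopud → weolztopud) insert -ol- after the first vowel.
The other patterns: stems beginning with s- insert -al- after the first vowel; stems beginning with t- add -ovi; stems beginning with b- or z- add zu- … -en around the stem.
So warmeflom → waolrmeflom.

waolrmeflom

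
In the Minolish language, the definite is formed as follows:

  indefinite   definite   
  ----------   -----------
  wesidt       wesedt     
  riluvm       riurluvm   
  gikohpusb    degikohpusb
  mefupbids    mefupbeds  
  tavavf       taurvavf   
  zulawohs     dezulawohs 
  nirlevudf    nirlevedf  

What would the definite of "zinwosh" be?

nirlevudf and tavavf both end in -f yet inflect differently (nirlevedf, taurvavf), so the final letter is not what conditions the rule; the second-to-last letter is.
"zinwosh" has second-to-last letter 's'. The one such stem in the data (gikohpusb → degikohpusb) adds the prefix de-, so the same rule applies.
So zinwosh → dezinwosh.

dezinwosh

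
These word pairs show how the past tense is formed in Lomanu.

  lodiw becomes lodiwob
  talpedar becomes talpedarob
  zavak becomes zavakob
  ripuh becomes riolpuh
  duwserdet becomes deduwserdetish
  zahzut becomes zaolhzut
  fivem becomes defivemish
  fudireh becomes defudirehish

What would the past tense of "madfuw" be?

maoldfuw

zahzut and duwserdet both end in -t yet inflect differently (zaolhzut, deduwserdetish), so the final letter is not what conditions the rule; the last vowel is.
"madfuw" has last vowel 'u'. The stems whose last vowel is 'u' (ripuh → riolpuh, zahzut → zaolhzut) insert -ol- after the first vowel.
So madfuw → maoldfuw.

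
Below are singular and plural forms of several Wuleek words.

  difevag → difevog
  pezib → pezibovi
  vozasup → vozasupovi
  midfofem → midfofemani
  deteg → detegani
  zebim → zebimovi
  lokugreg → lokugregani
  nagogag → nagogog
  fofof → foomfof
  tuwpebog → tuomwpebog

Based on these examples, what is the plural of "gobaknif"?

gobaknifovi

midfofem and zebim both end in -m yet inflect differently (midfofemani, zebimovi), so the final letter is not what conditions the rule; the last vowel is.
"gobaknif" has last vowel 'i'. The stems whose last vowel is 'i' (pezib → pezibovi, zebim → zebimovi) add -ovi.
The other patterns: stems whose last vowel is 'e' add -ani; stems whose last vowel is 'o' insert -om- after the first vowel; stems whose last vowel is 'a' change the last vowel to 'o'.
So gobaknif → gobaknifovi.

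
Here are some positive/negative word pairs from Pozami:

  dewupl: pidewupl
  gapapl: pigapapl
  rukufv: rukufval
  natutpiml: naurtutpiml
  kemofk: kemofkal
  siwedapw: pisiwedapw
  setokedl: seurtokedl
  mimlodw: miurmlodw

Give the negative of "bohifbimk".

dewupl and setokedl both end in -l yet inflect differently (pidewupl, seurtokedl), so the final letter is not what conditions the rule; the second-to-last letter is.
"bohifbimk" has second-to-last letter 'm'. The one such stem in the data (natutpiml → naurtutpiml) inserts -ur- after the first vowel (as do setokedl, mimlodw), so the same rule applies.
So bohifbimk → bourhifbimk.

bourhifbimk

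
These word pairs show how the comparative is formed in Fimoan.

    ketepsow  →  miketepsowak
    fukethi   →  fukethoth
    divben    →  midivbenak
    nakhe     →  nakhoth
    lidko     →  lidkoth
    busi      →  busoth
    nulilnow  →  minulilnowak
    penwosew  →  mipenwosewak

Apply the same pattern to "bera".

"bera" ends in a vowel. The stems ending in a vowel (fukethi → fukethoth, nakhe → nakhoth, busi → busoth) drop the final letter and add -oth.
So bera → beroth.

beroth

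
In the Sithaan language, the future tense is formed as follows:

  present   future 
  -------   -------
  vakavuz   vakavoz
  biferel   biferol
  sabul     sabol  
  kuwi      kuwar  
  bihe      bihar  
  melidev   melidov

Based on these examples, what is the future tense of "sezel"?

sezol

biferel and bihe both have last vowel 'e' yet inflect differently (biferol, bihar), so the last vowel is not what conditions the rule; whether the stem ends in a vowel or a consonant is.
"sezel" ends in a consonant. The stems ending in a consonant (sabul → sabol, biferel → biferol, vakavuz → vakavoz) change the last vowel to 'o'.
So sezel → sezol.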